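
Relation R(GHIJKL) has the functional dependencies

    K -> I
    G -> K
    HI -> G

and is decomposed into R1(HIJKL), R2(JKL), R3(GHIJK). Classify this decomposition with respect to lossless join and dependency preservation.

lossless and dependency-preserving

Lossless test (chase): Rows 1 and 2 agree on K; apply K→I and equate their I entries. Rows 1 and 3 agree on HI; apply HI→G and equate their G entries. Row 1 is now all distinguished symbols — the join is lossless.
Dependency preservation: every FD's attributes lie within a single fragment, so each can be enforced locally — preserved.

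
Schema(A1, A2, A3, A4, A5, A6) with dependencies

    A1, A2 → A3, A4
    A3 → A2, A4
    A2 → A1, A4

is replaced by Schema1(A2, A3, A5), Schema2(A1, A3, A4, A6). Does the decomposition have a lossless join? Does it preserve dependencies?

Lossless test: (A3)⁺ = {A1, A2, A3, A4}, which is a superkey of neither fragment — lossy.
Dependency preservation: A1, A2 → A3, A4; A3 → A2, A4; A2 → A1, A4 are not contained in any single fragment, but the restricted closure of each left-hand side across the fragments still reaches the right-hand side; the remaining FDs each lie inside some fragment. All dependencies are preserved.

lossy but dependency-preserving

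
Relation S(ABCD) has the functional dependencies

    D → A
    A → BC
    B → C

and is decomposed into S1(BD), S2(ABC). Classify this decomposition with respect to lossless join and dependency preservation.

Lossless test: (B)⁺ = {BC}, which is a superkey of neither fragment — lossy.
Dependency preservation: the restricted closure of {D} across the fragments never reaches {A}, so D → A cannot be enforced without a join — not preserved.

lossy and not dependency-preserving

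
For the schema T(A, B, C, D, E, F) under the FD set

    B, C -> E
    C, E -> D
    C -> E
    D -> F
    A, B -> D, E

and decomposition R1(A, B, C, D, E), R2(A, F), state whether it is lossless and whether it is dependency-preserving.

Lossless test: (A)⁺ = {A}, which is a superkey of neither fragment — lossy.
Dependency preservation: the restricted closure of {D} across the fragments never reaches {F}, so D → F cannot be enforced without a join — not preserved.

lossy and not dependency-preserving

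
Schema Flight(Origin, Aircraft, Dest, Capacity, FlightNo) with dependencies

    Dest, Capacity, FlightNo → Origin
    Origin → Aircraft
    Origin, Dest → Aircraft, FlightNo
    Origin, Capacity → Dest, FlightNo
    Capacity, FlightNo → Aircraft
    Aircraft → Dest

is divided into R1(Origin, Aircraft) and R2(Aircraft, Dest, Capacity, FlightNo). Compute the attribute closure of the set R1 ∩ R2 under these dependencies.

Aircraft, Dest

R1 ∩ R2 = {Aircraft}.
Aircraft → Dest applies, adding Dest
Closure: {Aircraft, Dest}.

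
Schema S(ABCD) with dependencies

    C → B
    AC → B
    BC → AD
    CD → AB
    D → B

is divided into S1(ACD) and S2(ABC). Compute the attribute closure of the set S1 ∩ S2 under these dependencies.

ABCD

S1 ∩ S2 = {AC}.
C → B applies, adding B
BC → AD applies, adding D
Closure: {ABCD}.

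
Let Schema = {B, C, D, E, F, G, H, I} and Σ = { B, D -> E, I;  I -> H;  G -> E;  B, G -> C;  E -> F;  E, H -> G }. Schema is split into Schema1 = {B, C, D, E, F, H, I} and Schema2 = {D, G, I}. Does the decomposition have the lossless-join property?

No

Common attributes: Schema1 ∩ Schema2 = {D, I}.
Closure of {D, I}: I → H applies, adding H. So (D, I)⁺ = {D, H, I}.
The closure contains neither all of Schema1 = {B, C, D, E, F, H, I} nor all of Schema2 = {D, G, I}, so the common attributes are not a superkey of either fragment. The join is lossy.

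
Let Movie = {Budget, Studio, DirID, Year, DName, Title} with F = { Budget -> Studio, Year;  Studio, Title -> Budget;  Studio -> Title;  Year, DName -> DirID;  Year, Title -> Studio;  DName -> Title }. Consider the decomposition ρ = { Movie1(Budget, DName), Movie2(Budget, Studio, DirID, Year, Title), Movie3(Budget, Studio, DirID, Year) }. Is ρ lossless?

Chase test. Columns are Budget, Studio, DirID, Year, DName, Title; row i has aⱼ where attribute j ∈ Moviei, else bᵢⱼ.
Initial tableau (one row per fragment):
  row 1: a1 b12 b13 b14 a5 b16
  row 2: a1 a2 a3 a4 b25 a6
  row 3: a1 a2 a3 a4 b35 b36
Rows 1 and 2 agree on Budget; apply Budget→Studio, Year and equate their Studio, Year entries.
Rows 1 and 2 agree on Studio; apply Studio→Title and equate their Title entries.
Rows 1 and 3 agree on Studio; apply Studio→Title and equate their Title entries.
No row becomes fully distinguished — the join is lossy.

No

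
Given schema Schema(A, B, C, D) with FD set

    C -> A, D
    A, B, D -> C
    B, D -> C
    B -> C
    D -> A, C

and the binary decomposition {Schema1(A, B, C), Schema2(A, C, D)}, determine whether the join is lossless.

Common attributes: Schema1 ∩ Schema2 = {A, C}.
Closure of {A, C}: C → A, D applies, adding D. So (A, C)⁺ = {A, C, D}.
This closure contains every attribute of Schema2, so Schema1 ∩ Schema2 → Schema2. The join is lossless.

Yes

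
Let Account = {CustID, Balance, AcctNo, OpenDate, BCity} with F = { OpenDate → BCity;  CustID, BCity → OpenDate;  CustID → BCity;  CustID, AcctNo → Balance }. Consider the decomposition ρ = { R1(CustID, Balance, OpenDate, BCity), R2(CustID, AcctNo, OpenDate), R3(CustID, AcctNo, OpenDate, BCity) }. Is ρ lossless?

No

Chase test. Columns are CustID, Balance, AcctNo, OpenDate, BCity; row i has aⱼ where attribute j ∈ Ri, else bᵢⱼ.
Initial tableau (one row per fragment):
  row 1: a1 a2 b13 a4 a5
  row 2: a1 b22 a3 a4 b25
  row 3: a1 b32 a3 a4 a5
Rows 1 and 2 agree on OpenDate; apply OpenDate→BCity and equate their BCity entries.
Rows 2 and 3 agree on CustID, AcctNo; apply CustID, AcctNo→Balance and equate their Balance entries.
No row becomes fully distinguished — the join is lossy.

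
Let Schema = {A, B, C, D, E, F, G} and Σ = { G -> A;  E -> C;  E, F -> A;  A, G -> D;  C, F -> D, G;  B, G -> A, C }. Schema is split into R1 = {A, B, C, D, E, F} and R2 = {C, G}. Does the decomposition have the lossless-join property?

No

Common attributes: R1 ∩ R2 = {C}.
No dependency enlarges {C}, so (C)⁺ = {C}.
The closure contains neither all of R1 = {A, B, C, D, E, F} nor all of R2 = {C, G}, so the common attributes are not a superkey of either fragment. The join is lossy.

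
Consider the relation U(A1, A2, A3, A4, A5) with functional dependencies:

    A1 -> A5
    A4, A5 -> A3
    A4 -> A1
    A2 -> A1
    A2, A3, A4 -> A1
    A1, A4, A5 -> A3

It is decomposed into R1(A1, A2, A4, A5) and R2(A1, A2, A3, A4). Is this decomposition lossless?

Yes

Common attributes: R1 ∩ R2 = {A1, A2, A4}.
Closure of {A1, A2, A4}: A1 → A5 applies, adding A5; A4, A5 → A3 applies, adding A3. So (A1, A2, A4)⁺ = {A1, A2, A3, A4, A5}.
This closure contains every attribute of R1, so R1 ∩ R2 → R1. The join is lossless.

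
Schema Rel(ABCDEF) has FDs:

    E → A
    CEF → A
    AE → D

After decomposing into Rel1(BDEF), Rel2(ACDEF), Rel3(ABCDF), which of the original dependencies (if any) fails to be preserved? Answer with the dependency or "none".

E → A lies within Rel2.
CEF → A lies within Rel2.
AE → D lies within Rel2.
Every dependency is enforceable on the fragments, so the decomposition is dependency-preserving.

none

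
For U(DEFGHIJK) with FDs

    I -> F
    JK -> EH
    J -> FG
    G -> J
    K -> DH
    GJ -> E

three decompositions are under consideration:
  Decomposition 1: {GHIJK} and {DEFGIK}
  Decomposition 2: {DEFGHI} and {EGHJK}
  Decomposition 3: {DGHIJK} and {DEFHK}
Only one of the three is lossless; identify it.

Decomposition 1

Decomposition 1: common = {GIK}, closure = {DEFGHIJK} → lossless.
Decomposition 2: common = {EGH}, closure = {EFGHJ} → lossy.
Decomposition 3: common = {DHK}, closure = {DHK} → lossy.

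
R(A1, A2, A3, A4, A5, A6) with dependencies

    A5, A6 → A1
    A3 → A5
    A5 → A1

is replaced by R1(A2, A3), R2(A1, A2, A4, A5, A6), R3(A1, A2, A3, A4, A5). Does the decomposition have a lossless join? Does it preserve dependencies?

Lossless test (chase): Rows 1 and 3 agree on A3; apply A3→A5 and equate their A5 entries. Rows 1 and 2 agree on A5; apply A5→A1 and equate their A1 entries. No row becomes fully distinguished — the join is lossy.
Dependency preservation: every FD's attributes lie within a single fragment, so each can be enforced locally — preserved.

lossy but dependency-preserving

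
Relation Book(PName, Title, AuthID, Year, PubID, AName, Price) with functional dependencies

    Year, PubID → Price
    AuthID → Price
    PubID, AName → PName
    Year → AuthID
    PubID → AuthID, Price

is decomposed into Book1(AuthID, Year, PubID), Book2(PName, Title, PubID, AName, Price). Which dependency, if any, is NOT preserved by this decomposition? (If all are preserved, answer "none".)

Check AuthID → Price: no single fragment contains all of {AuthID, Price}, and the restricted closure of {AuthID} across the fragments never reaches {Price}.
Year, PubID → Price is preserved.
PubID, AName → PName is preserved.
Year → AuthID is preserved.
PubID → AuthID, Price is preserved.

AuthID → Price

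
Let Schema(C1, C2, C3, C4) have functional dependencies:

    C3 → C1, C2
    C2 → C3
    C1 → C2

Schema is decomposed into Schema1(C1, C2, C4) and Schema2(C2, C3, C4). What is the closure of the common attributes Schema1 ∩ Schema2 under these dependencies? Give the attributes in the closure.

Schema1 ∩ Schema2 = {C2, C4}.
C2 → C3 applies, adding C3
C3 → C1, C2 applies, adding C1
Closure: {C1, C2, C3, C4}.

C1, C2, C3, C4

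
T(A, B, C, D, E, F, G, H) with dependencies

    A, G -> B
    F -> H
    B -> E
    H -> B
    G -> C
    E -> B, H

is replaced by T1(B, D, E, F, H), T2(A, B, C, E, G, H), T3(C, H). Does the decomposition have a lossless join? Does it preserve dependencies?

lossy but dependency-preserving

Lossless test (chase): Rows 1 and 3 agree on H; apply H→B and equate their B entries. Rows 1 and 3 agree on B; apply B→E and equate their E entries. No row becomes fully distinguished — the join is lossy.
Dependency preservation: every FD's attributes lie within a single fragment, so each can be enforced locally — preserved.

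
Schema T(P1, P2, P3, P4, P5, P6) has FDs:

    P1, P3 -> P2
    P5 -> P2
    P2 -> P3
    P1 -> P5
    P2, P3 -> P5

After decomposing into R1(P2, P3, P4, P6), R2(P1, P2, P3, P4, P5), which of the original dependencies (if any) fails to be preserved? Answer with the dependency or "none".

none

P1, P3 → P2 lies within R2.
P5 → P2 lies within R2.
P2 → P3 lies within R1.
P1 → P5 lies within R2.
P2, P3 → P5 lies within R2.
Every dependency is enforceable on the fragments, so the decomposition is dependency-preserving.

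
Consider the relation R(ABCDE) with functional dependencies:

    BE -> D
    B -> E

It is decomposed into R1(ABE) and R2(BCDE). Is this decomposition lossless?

Common attributes: R1 ∩ R2 = {BE}.
Closure of {BE}: BE → D applies, adding D. So (BE)⁺ = {BDE}.
The closure contains neither all of R1 = {ABE} nor all of R2 = {BCDE}, so the common attributes are not a superkey of either fragment. The join is lossy.

No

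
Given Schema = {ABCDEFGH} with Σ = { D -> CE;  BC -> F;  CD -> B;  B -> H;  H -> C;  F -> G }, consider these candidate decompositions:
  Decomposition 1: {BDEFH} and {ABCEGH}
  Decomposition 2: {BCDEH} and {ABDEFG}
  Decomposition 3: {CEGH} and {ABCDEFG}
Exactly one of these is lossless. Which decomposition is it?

Decomposition 1: common = {BEH}, closure = {BCEFGH} → lossy.
Decomposition 2: common = {BDE}, closure = {BCDEFGH} → lossless.
Decomposition 3: common = {CEG}, closure = {CEG} → lossy.

Decomposition 2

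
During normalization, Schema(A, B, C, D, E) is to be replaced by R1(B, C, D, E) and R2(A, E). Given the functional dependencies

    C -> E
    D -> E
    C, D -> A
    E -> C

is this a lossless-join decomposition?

No

Common attributes: R1 ∩ R2 = {E}.
Closure of {E}: E → C applies, adding C. So (E)⁺ = {C, E}.
The closure contains neither all of R1 = {B, C, D, E} nor all of R2 = {A, E}, so the common attributes are not a superkey of either fragment. The join is lossy.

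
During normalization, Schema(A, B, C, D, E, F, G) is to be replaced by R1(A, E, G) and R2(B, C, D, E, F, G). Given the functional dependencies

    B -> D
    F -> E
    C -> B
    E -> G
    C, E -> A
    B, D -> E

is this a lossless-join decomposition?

Common attributes: R1 ∩ R2 = {E, G}.
No dependency enlarges {E, G}, so (E, G)⁺ = {E, G}.
The closure contains neither all of R1 = {A, E, G} nor all of R2 = {B, C, D, E, F, G}, so the common attributes are not a superkey of either fragment. The join is lossy.

No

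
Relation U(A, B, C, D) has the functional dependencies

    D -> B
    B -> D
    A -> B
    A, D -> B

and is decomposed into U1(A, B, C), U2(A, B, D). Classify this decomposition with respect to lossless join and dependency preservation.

Lossless test: (A, B)⁺ = {A, B, D}, which contains all of one fragment — lossless.
Dependency preservation: every FD's attributes lie within a single fragment, so each can be enforced locally — preserved.

lossless and dependency-preserving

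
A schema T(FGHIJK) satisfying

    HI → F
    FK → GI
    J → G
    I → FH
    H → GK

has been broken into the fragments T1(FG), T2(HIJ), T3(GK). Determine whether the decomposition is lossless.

No

Chase test. Columns are FGHIJK; row i has aⱼ where attribute j ∈ Ti, else bᵢⱼ.
Initial tableau (one row per fragment):
  row 1: a1 a2 b13 b14 b15 b16
  row 2: b21 b22 a3 a4 a5 b26
  row 3: b31 a2 b33 b34 b35 a6
No row becomes fully distinguished — the join is lossy.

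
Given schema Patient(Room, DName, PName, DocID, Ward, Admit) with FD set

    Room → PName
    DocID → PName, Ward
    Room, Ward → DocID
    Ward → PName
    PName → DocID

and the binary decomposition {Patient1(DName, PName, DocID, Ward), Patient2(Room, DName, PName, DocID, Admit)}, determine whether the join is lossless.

Common attributes: Patient1 ∩ Patient2 = {DName, PName, DocID}.
Closure of {DName, PName, DocID}: DocID → PName, Ward applies, adding Ward. So (DName, PName, DocID)⁺ = {DName, PName, DocID, Ward}.
This closure contains every attribute of Patient1, so Patient1 ∩ Patient2 → Patient1. The join is lossless.

Yes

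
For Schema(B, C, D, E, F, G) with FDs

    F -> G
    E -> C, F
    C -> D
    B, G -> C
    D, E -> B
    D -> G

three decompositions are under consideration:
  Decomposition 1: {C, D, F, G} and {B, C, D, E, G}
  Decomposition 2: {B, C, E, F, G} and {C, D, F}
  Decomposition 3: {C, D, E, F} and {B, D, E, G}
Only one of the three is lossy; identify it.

Decomposition 1: common = {C, D, G}, closure = {C, D, G} → lossy.
Decomposition 2: common = {C, F}, closure = {C, D, F, G} → lossless.
Decomposition 3: common = {D, E}, closure = {B, C, D, E, F, G} → lossless.

Decomposition 1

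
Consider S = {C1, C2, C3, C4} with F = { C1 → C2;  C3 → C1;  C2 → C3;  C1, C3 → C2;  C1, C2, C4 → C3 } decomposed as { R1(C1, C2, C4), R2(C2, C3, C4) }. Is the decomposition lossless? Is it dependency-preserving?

Lossless test: (C2, C4)⁺ = {C1, C2, C3, C4}, which contains all of one fragment — lossless.
Dependency preservation: C3 → C1; C1, C3 → C2; C1, C2, C4 → C3 are not contained in any single fragment, but the restricted closure of each left-hand side across the fragments still reaches the right-hand side; the remaining FDs each lie inside some fragment. All dependencies are preserved.

lossless and dependency-preserving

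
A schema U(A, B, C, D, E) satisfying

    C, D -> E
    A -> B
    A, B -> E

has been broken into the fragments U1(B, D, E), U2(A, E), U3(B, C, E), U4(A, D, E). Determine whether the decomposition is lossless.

Chase test. Columns are A, B, C, D, E; row i has aⱼ where attribute j ∈ Ui, else bᵢⱼ.
Initial tableau (one row per fragment):
  row 1: b11 a2 b13 a4 a5
  row 2: a1 b22 b23 b24 a5
  row 3: b31 a2 a3 b34 a5
  row 4: a1 b42 b43 a4 a5
Rows 2 and 4 agree on A; apply A→B and equate their B entries.
No row becomes fully distinguished — the join is lossy.

No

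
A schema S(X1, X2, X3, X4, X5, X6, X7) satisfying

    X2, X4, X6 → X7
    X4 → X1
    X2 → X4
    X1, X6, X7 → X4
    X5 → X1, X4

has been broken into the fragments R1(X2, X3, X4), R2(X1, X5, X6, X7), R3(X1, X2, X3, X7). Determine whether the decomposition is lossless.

No

Chase test. Columns are X1, X2, X3, X4, X5, X6, X7; row i has aⱼ where attribute j ∈ Ri, else bᵢⱼ.
Initial tableau (one row per fragment):
  row 1: b11 a2 a3 a4 b15 b16 b17
  row 2: a1 b22 b23 b24 a5 a6 a7
  row 3: a1 a2 a3 b34 b35 b36 a7
Rows 1 and 3 agree on X2; apply X2→X4 and equate their X4 entries.
Rows 1 and 3 agree on X4; apply X4→X1 and equate their X1 entries.
No row becomes fully distinguished — the join is lossy.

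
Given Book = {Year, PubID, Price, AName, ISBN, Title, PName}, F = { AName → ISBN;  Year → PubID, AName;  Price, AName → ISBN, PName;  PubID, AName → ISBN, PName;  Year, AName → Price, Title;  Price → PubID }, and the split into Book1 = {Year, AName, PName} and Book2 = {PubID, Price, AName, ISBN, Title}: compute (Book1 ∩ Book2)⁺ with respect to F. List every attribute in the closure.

AName, ISBN

Book1 ∩ Book2 = {AName}.
AName → ISBN applies, adding ISBN
Closure: {AName, ISBN}.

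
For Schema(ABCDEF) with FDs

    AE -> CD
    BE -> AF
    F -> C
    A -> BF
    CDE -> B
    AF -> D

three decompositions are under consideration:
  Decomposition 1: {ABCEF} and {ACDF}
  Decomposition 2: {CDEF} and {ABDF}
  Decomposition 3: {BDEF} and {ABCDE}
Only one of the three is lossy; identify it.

Decomposition 2

Decomposition 1: common = {ACF}, closure = {ABCDF} → lossless.
Decomposition 2: common = {DF}, closure = {CDF} → lossy.
Decomposition 3: common = {BDE}, closure = {ABCDEF} → lossless.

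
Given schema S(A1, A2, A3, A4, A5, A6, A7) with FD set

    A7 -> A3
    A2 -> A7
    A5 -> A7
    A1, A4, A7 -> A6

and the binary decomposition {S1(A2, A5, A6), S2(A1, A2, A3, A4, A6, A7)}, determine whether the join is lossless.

Common attributes: S1 ∩ S2 = {A2, A6}.
Closure of {A2, A6}: A2 → A7 applies, adding A7; A7 → A3 applies, adding A3. So (A2, A6)⁺ = {A2, A3, A6, A7}.
The closure contains neither all of S1 = {A2, A5, A6} nor all of S2 = {A1, A2, A3, A4, A6, A7}, so the common attributes are not a superkey of either fragment. The join is lossy.

No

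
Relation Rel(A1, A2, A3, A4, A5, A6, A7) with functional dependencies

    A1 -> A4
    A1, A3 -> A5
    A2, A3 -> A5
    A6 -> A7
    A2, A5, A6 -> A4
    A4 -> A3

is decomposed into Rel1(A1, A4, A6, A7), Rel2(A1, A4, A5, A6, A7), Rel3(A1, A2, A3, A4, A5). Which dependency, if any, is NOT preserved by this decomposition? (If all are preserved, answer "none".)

A2, A5, A6 -> A4

Check A2, A5, A6 → A4: no single fragment contains all of {A2, A4, A5, A6}, and the restricted closure of {A2, A5, A6} across the fragments never reaches {A4}.
A1 → A4 is preserved.
A1, A3 → A5 is preserved.
A2, A3 → A5 is preserved.
A6 → A7 is preserved.
A4 → A3 is preserved.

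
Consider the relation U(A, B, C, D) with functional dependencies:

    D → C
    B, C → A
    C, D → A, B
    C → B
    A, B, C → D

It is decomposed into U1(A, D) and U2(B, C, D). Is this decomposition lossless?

Yes

Common attributes: U1 ∩ U2 = {D}.
Closure of {D}: D → C applies, adding C; C, D → A, B applies, adding A, B. So (D)⁺ = {A, B, C, D}.
This closure contains every attribute of U1, so U1 ∩ U2 → U1. The join is lossless.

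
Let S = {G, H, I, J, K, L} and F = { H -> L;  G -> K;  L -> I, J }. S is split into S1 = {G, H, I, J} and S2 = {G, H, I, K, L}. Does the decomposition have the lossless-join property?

Yes

Common attributes: S1 ∩ S2 = {G, H, I}.
Closure of {G, H, I}: H → L applies, adding L; G → K applies, adding K; L → I, J applies, adding J. So (G, H, I)⁺ = {G, H, I, J, K, L}.
This closure contains every attribute of S1, so S1 ∩ S2 → S1. The join is lossless.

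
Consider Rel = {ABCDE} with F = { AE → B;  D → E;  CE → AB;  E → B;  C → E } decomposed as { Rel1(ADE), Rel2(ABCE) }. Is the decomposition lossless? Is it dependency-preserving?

Lossless test: (AE)⁺ = {ABE}, which is a superkey of neither fragment — lossy.
Dependency preservation: every FD's attributes lie within a single fragment, so each can be enforced locally — preserved.

lossy but dependency-preserving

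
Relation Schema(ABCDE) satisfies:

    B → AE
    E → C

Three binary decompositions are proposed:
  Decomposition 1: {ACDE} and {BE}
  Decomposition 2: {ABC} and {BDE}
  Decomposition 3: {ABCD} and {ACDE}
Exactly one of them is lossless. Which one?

Decomposition 2

Decomposition 1: common = {E}, closure = {CE} → lossy.
Decomposition 2: common = {B}, closure = {ABCE} → lossless.
Decomposition 3: common = {ACD}, closure = {ACD} → lossy.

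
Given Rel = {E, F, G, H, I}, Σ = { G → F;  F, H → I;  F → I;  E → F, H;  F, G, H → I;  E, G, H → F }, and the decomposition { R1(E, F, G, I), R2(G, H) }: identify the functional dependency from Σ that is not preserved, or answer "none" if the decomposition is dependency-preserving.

E → F, H

Check E → F, H: no single fragment contains all of {E, F, H}, and the restricted closure of {E} across the fragments never reaches {F, H}.
G → F is preserved.
F, H → I is preserved.
F → I is preserved.
F, G, H → I is preserved.
E, G, H → F is preserved.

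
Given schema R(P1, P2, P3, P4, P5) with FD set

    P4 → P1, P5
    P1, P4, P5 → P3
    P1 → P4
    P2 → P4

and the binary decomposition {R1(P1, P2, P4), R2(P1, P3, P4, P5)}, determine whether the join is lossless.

Common attributes: R1 ∩ R2 = {P1, P4}.
Closure of {P1, P4}: P4 → P1, P5 applies, adding P5; P1, P4, P5 → P3 applies, adding P3. So (P1, P4)⁺ = {P1, P3, P4, P5}.
This closure contains every attribute of R2, so R1 ∩ R2 → R2. The join is lossless.

Yes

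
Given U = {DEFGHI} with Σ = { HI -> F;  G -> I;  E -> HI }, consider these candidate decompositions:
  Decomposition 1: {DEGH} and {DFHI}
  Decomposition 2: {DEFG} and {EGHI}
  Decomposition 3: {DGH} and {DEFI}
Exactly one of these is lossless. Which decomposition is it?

Decomposition 2

Decomposition 1: common = {DH}, closure = {DH} → lossy.
Decomposition 2: common = {EG}, closure = {EFGHI} → lossless.
Decomposition 3: common = {D}, closure = {D} → lossy.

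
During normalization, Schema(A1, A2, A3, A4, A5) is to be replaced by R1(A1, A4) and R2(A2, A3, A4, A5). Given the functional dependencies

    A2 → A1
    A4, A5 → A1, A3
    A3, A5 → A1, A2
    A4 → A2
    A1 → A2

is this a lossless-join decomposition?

Common attributes: R1 ∩ R2 = {A4}.
Closure of {A4}: A4 → A2 applies, adding A2; A2 → A1 applies, adding A1. So (A4)⁺ = {A1, A2, A4}.
This closure contains every attribute of R1, so R1 ∩ R2 → R1. The join is lossless.

Yes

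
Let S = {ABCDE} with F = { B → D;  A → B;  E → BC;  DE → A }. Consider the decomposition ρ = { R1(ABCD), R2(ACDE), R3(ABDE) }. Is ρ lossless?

Yes

Chase test. Columns are ABCDE; row i has aⱼ where attribute j ∈ Ri, else bᵢⱼ.
Initial tableau (one row per fragment):
  row 1: a1 a2 a3 a4 b15
  row 2: a1 b22 a3 a4 a5
  row 3: a1 a2 b33 a4 a5
Rows 1 and 2 agree on A; apply A→B and equate their B entries.
Rows 2 and 3 agree on E; apply E→BC and equate their BC entries.
Row 2 is now all distinguished symbols — the join is lossless.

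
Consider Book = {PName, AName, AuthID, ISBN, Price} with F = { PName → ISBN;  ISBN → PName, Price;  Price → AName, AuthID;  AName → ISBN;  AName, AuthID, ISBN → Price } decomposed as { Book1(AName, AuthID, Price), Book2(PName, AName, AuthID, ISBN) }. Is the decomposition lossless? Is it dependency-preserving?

Lossless test: (AName, AuthID)⁺ = {PName, AName, AuthID, ISBN, Price}, which contains all of one fragment — lossless.
Dependency preservation: ISBN → PName, Price; AName, AuthID, ISBN → Price are not contained in any single fragment, but the restricted closure of each left-hand side across the fragments still reaches the right-hand side; the remaining FDs each lie inside some fragment. All dependencies are preserved.

lossless and dependency-preserving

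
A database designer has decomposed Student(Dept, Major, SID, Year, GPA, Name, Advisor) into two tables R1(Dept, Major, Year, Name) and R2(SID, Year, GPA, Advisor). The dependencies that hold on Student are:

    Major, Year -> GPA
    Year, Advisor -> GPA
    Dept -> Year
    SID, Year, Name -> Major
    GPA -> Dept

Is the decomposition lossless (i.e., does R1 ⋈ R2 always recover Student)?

Common attributes: R1 ∩ R2 = {Year}.
No dependency enlarges {Year}, so (Year)⁺ = {Year}.
The closure contains neither all of R1 = {Dept, Major, Year, Name} nor all of R2 = {SID, Year, GPA, Advisor}, so the common attributes are not a superkey of either fragment. The join is lossy.

No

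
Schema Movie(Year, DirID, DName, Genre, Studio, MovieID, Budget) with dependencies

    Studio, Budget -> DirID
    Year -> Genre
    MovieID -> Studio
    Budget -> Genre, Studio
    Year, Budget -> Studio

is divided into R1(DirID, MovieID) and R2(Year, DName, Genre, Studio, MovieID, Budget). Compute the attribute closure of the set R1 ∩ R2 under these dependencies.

Studio, MovieID

R1 ∩ R2 = {MovieID}.
MovieID → Studio applies, adding Studio
Closure: {Studio, MovieID}.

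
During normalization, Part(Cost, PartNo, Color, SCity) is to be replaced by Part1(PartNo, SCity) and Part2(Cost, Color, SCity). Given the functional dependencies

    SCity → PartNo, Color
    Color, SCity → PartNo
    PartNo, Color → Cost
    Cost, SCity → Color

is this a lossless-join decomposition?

Yes

Common attributes: Part1 ∩ Part2 = {SCity}.
Closure of {SCity}: SCity → PartNo, Color applies, adding PartNo, Color; PartNo, Color → Cost applies, adding Cost. So (SCity)⁺ = {Cost, PartNo, Color, SCity}.
This closure contains every attribute of Part1, so Part1 ∩ Part2 → Part1. The join is lossless.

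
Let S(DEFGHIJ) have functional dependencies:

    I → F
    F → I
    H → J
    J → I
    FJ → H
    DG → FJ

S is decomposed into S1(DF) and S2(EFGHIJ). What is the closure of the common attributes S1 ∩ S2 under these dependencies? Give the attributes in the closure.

FI

S1 ∩ S2 = {F}.
F → I applies, adding I
Closure: {FI}.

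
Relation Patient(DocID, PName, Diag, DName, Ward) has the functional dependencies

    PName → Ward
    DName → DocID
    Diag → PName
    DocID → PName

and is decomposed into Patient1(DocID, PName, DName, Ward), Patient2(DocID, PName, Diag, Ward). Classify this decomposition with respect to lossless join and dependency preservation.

Lossless test: (DocID, PName, Ward)⁺ = {DocID, PName, Ward}, which is a superkey of neither fragment — lossy.
Dependency preservation: every FD's attributes lie within a single fragment, so each can be enforced locally — preserved.

lossy but dependency-preserving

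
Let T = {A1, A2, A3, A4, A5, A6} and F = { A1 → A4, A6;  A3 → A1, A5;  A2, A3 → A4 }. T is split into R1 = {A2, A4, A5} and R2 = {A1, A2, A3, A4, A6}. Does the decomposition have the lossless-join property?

Common attributes: R1 ∩ R2 = {A2, A4}.
No dependency enlarges {A2, A4}, so (A2, A4)⁺ = {A2, A4}.
The closure contains neither all of R1 = {A2, A4, A5} nor all of R2 = {A1, A2, A3, A4, A6}, so the common attributes are not a superkey of either fragment. The join is lossy.

No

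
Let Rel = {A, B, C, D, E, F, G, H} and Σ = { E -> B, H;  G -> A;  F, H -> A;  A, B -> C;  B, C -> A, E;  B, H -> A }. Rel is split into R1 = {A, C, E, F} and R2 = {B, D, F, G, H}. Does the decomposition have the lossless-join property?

No

Common attributes: R1 ∩ R2 = {F}.
No dependency enlarges {F}, so (F)⁺ = {F}.
The closure contains neither all of R1 = {A, C, E, F} nor all of R2 = {B, D, F, G, H}, so the common attributes are not a superkey of either fragment. The join is lossy.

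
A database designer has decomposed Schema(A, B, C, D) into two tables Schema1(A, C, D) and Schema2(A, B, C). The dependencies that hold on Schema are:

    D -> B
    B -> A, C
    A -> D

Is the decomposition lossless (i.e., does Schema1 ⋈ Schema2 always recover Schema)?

Common attributes: Schema1 ∩ Schema2 = {A, C}.
Closure of {A, C}: A → D applies, adding D; D → B applies, adding B. So (A, C)⁺ = {A, B, C, D}.
This closure contains every attribute of Schema1, so Schema1 ∩ Schema2 → Schema1. The join is lossless.

Yes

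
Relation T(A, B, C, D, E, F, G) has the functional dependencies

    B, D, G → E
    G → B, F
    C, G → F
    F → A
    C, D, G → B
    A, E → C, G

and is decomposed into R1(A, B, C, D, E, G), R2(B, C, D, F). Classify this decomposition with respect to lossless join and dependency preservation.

Lossless test: (B, C, D)⁺ = {B, C, D}, which is a superkey of neither fragment — lossy.
Dependency preservation: the restricted closure of {G} across the fragments never reaches {B, F}, so G → B, F cannot be enforced without a join — not preserved.

lossy and not dependency-preserving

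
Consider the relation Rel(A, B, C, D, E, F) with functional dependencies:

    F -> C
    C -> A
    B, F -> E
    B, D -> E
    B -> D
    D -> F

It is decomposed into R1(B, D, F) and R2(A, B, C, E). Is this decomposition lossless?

Common attributes: R1 ∩ R2 = {B}.
Closure of {B}: B → D applies, adding D; D → F applies, adding F; F → C applies, adding C; C → A applies, adding A; B, F → E applies, adding E. So (B)⁺ = {A, B, C, D, E, F}.
This closure contains every attribute of R1, so R1 ∩ R2 → R1. The join is lossless.

Yes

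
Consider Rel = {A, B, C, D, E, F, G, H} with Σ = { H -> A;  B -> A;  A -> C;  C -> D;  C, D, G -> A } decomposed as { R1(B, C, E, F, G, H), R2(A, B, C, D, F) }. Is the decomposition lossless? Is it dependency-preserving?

Lossless test: (B, C, F)⁺ = {A, B, C, D, F}, which contains all of one fragment — lossless.
Dependency preservation: the restricted closure of {H} across the fragments never reaches {A}, so H → A cannot be enforced without a join — not preserved.

lossless but not dependency-preserving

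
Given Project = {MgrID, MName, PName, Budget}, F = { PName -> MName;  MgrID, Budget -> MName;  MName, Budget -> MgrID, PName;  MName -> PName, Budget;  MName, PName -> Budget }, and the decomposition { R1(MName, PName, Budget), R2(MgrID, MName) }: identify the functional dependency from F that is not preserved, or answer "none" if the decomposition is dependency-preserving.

Check MgrID, Budget → MName: no single fragment contains all of {MgrID, MName, Budget}, and the restricted closure of {MgrID, Budget} across the fragments never reaches {MName}.
PName → MName is preserved.
MName, Budget → MgrID, PName is preserved.
MName → PName, Budget is preserved.
MName, PName → Budget is preserved.

MgrID, Budget -> MName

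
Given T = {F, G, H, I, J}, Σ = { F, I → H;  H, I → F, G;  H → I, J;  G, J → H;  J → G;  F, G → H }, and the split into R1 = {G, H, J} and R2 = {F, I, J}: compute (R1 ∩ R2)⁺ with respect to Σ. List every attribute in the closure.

F, G, H, I, J

R1 ∩ R2 = {J}.
J → G applies, adding G
G, J → H applies, adding H
H → I, J applies, adding I
H, I → F, G applies, adding F
Closure: {F, G, H, I, J}.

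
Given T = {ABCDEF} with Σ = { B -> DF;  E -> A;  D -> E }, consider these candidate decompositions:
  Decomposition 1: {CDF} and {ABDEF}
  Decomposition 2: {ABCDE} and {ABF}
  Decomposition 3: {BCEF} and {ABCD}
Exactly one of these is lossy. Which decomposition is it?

Decomposition 1

Decomposition 1: common = {DF}, closure = {ADEF} → lossy.
Decomposition 2: common = {AB}, closure = {ABDEF} → lossless.
Decomposition 3: common = {BC}, closure = {ABCDEF} → lossless.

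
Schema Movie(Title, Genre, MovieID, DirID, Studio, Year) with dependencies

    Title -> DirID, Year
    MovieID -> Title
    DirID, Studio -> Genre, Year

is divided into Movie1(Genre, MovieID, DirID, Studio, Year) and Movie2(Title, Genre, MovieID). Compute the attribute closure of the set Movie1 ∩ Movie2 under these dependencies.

Title, Genre, MovieID, DirID, Year

Movie1 ∩ Movie2 = {Genre, MovieID}.
MovieID → Title applies, adding Title
Title → DirID, Year applies, adding DirID, Year
Closure: {Title, Genre, MovieID, DirID, Year}.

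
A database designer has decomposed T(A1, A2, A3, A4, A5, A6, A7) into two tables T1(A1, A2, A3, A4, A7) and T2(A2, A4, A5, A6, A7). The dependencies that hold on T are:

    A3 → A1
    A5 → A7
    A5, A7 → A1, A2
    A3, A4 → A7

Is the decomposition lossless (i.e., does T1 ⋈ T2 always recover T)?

No

Common attributes: T1 ∩ T2 = {A2, A4, A7}.
No dependency enlarges {A2, A4, A7}, so (A2, A4, A7)⁺ = {A2, A4, A7}.
The closure contains neither all of T1 = {A1, A2, A3, A4, A7} nor all of T2 = {A2, A4, A5, A6, A7}, so the common attributes are not a superkey of either fragment. The join is lossy.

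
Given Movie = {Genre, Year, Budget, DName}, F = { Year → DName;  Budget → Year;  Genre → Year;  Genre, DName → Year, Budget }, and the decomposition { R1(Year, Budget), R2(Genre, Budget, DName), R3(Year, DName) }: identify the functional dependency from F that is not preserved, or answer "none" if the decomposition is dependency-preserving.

Year → DName lies within R3.
Budget → Year lies within R1.
Genre → Year: restricted closure across fragments reaches Year.
Genre, DName → Year, Budget: restricted closure across fragments reaches Year, Budget.
Every dependency is enforceable on the fragments, so the decomposition is dependency-preserving.

none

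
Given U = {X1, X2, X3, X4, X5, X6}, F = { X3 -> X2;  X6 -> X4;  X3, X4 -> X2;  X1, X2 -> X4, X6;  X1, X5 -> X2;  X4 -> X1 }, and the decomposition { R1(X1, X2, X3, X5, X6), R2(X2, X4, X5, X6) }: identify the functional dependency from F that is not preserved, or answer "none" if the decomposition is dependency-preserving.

X4 -> X1

Check X4 → X1: no single fragment contains all of {X1, X4}, and the restricted closure of {X4} across the fragments never reaches {X1}.
X3 → X2 is preserved.
X6 → X4 is preserved.
X3, X4 → X2 is preserved.
X1, X2 → X4, X6 is preserved.
X1, X5 → X2 is preserved.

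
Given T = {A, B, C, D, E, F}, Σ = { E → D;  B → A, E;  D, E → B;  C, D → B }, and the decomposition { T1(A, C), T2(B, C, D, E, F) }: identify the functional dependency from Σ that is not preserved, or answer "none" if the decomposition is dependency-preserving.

B → A, E

Check B → A, E: no single fragment contains all of {A, B, E}, and the restricted closure of {B} across the fragments never reaches {A, E}.
E → D is preserved.
D, E → B is preserved.
C, D → B is preserved.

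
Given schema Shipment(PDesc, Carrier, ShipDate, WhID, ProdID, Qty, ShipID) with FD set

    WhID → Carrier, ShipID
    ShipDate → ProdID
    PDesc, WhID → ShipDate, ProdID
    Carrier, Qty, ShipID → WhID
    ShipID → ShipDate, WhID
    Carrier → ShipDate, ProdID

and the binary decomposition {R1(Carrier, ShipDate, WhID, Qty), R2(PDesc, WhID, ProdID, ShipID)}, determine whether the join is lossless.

No

Common attributes: R1 ∩ R2 = {WhID}.
Closure of {WhID}: WhID → Carrier, ShipID applies, adding Carrier, ShipID; ShipID → ShipDate, WhID applies, adding ShipDate; Carrier → ShipDate, ProdID applies, adding ProdID. So (WhID)⁺ = {Carrier, ShipDate, WhID, ProdID, ShipID}.
The closure contains neither all of R1 = {Carrier, ShipDate, WhID, Qty} nor all of R2 = {PDesc, WhID, ProdID, ShipID}, so the common attributes are not a superkey of either fragment. The join is lossy.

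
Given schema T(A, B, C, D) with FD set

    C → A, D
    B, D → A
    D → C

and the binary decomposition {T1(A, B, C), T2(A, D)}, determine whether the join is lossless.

No

Common attributes: T1 ∩ T2 = {A}.
No dependency enlarges {A}, so (A)⁺ = {A}.
The closure contains neither all of T1 = {A, B, C} nor all of T2 = {A, D}, so the common attributes are not a superkey of either fragment. The join is lossy.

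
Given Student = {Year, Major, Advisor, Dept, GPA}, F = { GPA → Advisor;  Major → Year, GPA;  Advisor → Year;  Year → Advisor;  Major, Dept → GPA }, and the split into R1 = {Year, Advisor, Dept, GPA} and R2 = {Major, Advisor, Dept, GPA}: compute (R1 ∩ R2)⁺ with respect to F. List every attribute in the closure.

R1 ∩ R2 = {Advisor, Dept, GPA}.
Advisor → Year applies, adding Year
Closure: {Year, Advisor, Dept, GPA}.

Year, Advisor, Dept, GPA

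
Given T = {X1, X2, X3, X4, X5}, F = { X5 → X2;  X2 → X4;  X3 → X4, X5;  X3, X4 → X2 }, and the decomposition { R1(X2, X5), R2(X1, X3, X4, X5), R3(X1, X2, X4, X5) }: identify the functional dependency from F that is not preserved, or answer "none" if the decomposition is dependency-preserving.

none

X5 → X2 lies within R1.
X2 → X4 lies within R3.
X3 → X4, X5 lies within R2.
X3, X4 → X2: restricted closure across fragments reaches X2.
Every dependency is enforceable on the fragments, so the decomposition is dependency-preserving.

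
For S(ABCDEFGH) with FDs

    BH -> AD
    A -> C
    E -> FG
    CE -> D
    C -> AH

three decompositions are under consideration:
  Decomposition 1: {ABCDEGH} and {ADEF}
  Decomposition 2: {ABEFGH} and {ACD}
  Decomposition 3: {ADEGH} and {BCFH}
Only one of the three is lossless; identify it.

Decomposition 1: common = {ADE}, closure = {ACDEFGH} → lossless.
Decomposition 2: common = {A}, closure = {ACH} → lossy.
Decomposition 3: common = {H}, closure = {H} → lossy.

Decomposition 1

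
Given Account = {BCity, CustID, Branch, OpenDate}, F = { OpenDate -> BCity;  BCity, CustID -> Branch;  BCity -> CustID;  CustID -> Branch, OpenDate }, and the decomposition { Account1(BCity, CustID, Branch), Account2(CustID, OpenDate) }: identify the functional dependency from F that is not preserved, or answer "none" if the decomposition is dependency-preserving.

none

OpenDate → BCity: restricted closure across fragments reaches BCity.
BCity, CustID → Branch lies within Account1.
BCity → CustID lies within Account1.
CustID → Branch, OpenDate: restricted closure across fragments reaches Branch, OpenDate.
Every dependency is enforceable on the fragments, so the decomposition is dependency-preserving.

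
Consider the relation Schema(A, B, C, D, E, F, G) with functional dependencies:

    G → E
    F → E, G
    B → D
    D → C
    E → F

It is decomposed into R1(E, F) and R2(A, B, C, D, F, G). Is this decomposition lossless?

Yes

Common attributes: R1 ∩ R2 = {F}.
Closure of {F}: F → E, G applies, adding E, G. So (F)⁺ = {E, F, G}.
This closure contains every attribute of R1, so R1 ∩ R2 → R1. The join is lossless.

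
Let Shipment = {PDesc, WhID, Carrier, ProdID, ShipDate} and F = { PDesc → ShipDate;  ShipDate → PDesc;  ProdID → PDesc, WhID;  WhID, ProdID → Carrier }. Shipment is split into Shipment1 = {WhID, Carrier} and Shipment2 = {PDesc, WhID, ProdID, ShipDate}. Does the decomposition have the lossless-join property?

Common attributes: Shipment1 ∩ Shipment2 = {WhID}.
No dependency enlarges {WhID}, so (WhID)⁺ = {WhID}.
The closure contains neither all of Shipment1 = {WhID, Carrier} nor all of Shipment2 = {PDesc, WhID, ProdID, ShipDate}, so the common attributes are not a superkey of either fragment. The join is lossy.

No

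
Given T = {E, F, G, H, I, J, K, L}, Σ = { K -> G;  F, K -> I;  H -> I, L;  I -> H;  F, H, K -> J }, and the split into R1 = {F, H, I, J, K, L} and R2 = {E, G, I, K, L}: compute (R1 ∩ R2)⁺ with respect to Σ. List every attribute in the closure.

R1 ∩ R2 = {I, K, L}.
K → G applies, adding G
I → H applies, adding H
Closure: {G, H, I, K, L}.

G, H, I, K, L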